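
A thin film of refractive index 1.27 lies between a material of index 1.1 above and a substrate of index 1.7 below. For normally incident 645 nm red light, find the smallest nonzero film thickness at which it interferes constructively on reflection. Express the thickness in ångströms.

2539 Å

Ray reflecting at the top interface goes from n = 1.1 toward n = 1.27: a half-wave phase shift.
Bottom surface (1.27 → 1.7): reflection off a higher-index medium gives a half-wave phase shift.
Zero or two π shifts → no net half-wave offset.
So the condition for constructive reflection is 2 n t = m λ.
Minimum nonzero at m = 1: t = λ / (2 n) = 645 / (2 × 1.27) = 254 nm.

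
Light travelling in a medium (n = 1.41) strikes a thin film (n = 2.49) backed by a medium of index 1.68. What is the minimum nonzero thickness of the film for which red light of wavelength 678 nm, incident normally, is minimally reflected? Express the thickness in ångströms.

Top surface (1.41 → 2.49): reflection off a higher-index medium gives a half-wave phase shift.
Bottom surface (2.49 → 1.68): reflection off a lower-index medium gives no phase shift.
The two reflections differ by half a wavelength.
So the condition for destructive reflection is 2 n t = m λ.
Minimum nonzero at m = 1: t = λ / (2 n) = 678 / (2 × 2.49) = 136 nm.

1361 Å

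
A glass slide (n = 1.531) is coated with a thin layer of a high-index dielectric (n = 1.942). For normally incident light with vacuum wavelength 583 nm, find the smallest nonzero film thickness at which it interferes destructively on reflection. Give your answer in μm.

Ray reflecting at the top interface goes from n = 1.0 toward n = 1.942: a half-wave phase shift.
Ray reflecting at the bottom interface goes from n = 1.942 toward n = 1.531: no phase shift.
Exactly one π shift → a net half-wave offset.
With one net inversion, destructive interference in reflection requires 2 n t = m λ.
Minimum nonzero at m = 1: t = λ / (2 n) = 583 / (2 × 1.942) = 150 nm.

0.150 μm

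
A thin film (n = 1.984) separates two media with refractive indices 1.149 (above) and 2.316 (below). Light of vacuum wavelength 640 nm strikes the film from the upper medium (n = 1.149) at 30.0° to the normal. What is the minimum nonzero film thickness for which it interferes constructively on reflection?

169 nm

Top surface (1.149 → 1.984): reflection off a higher-index medium gives a half-wave phase shift.
Bottom surface (1.984 → 2.316): reflection off a higher-index medium gives a half-wave phase shift.
The two reflections carry the same phase change, so no net offset.
With no net inversion, constructive interference in reflection requires 2 n t cos θ_r = m λ.
Snell's law: 1.149 sin 30.0° = 1.984 sin θ_r → sin θ_r = 0.290, cos θ_r = 0.957.
Minimum nonzero at m = 1: t = λ / (2 n cos θ_r) = 640 / (2 × 1.984 × 0.957) = 169 nm.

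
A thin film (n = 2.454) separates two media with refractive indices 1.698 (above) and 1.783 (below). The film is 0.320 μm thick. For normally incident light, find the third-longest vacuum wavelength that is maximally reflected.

628 nm

Ray reflecting at the top interface goes from n = 1.698 toward n = 2.454: a half-wave phase shift.
Bottom surface (2.454 → 1.783): reflection off a lower-index medium gives no phase shift.
Net: one phase inversion between the two reflected rays.
With one net inversion, constructive interference in reflection requires 2 n t = (m + ½) λ.
λ = 2 n t / (m + ½). The third-longest wavelength is m = 2: λ = 2 × 2.454 × 320 / 2.50 = 628 nm.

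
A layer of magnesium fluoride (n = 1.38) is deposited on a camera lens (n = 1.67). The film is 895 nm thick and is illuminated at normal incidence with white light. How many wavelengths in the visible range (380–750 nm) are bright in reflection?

Top surface (1.0 → 1.38): reflection off a higher-index medium gives a half-wave phase shift.
Bottom surface (1.38 → 1.67): reflection off a higher-index medium gives a half-wave phase shift.
Net: no relative phase inversion (both shifts match).
For strong reflection here: 2 n t = m λ.
λ = 2 n t / m = 2470 / m nm.
m=3: 823 nm (IR); m=4: 618 nm (visible); m=5: 494 nm (visible); m=6: 412 nm (visible); m=7: 353 nm (UV).

3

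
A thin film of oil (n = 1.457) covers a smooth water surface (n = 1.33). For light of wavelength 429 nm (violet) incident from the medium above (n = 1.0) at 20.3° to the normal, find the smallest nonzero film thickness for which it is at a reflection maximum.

At the upper boundary (n = 1.0 to n = 1.457) the reflected ray undergoes a half-wave phase shift.
At the lower boundary (n = 1.457 to n = 1.33) the reflected ray undergoes no phase shift.
Exactly one π shift → a net half-wave offset.
For strong reflection here: 2 n t cos θ_r = (m + ½) λ.
Snell's law: 1.0 sin 20.3° = 1.457 sin θ_r → sin θ_r = 0.238, cos θ_r = 0.971.
Minimum at m = 0: t = λ / (4 n cos θ_r) = 429 / (4 × 1.457 × 0.971) = 75.8 nm.

75.8 nm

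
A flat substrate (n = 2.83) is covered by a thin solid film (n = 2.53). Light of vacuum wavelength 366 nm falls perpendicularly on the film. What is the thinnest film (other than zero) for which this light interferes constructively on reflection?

At the upper boundary (n = 1.0 to n = 2.53) the reflected ray undergoes a half-wave phase shift.
At the lower boundary (n = 2.53 to n = 2.83) the reflected ray undergoes a half-wave phase shift.
The two reflections carry the same phase change, so no net offset.
So the condition for constructive reflection is 2 n t = m λ.
Minimum nonzero at m = 1: t = λ / (2 n) = 366 / (2 × 2.53) = 72.3 nm.

72.3 nm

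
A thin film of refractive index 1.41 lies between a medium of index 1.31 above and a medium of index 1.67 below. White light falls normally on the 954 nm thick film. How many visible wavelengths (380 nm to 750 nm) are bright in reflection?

4

Ray reflecting at the top interface goes from n = 1.31 toward n = 1.41: a half-wave phase shift.
Bottom surface (1.41 → 1.67): reflection off a higher-index medium gives a half-wave phase shift.
Net: no relative phase inversion (both shifts match).
With no net inversion, constructive interference in reflection requires 2 n t = m λ.
λ = 2 n t / m = 2690 / m nm.
m=3: 897 nm (IR); m=4: 673 nm (visible); m=5: 538 nm (visible); m=6: 448 nm (visible); m=7: 384 nm (visible); m=8: 336 nm (UV).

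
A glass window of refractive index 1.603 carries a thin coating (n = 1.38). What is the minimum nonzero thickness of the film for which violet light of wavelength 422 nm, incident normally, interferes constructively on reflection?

Ray reflecting at the top interface goes from n = 1.0 toward n = 1.38: a half-wave phase shift.
At the lower boundary (n = 1.38 to n = 1.603) the reflected ray undergoes a half-wave phase shift.
Net: no relative phase inversion (both shifts match).
With no net inversion, constructive interference in reflection requires 2 n t = m λ.
Minimum nonzero at m = 1: t = λ / (2 n) = 422 / (2 × 1.38) = 153 nm.

153 nm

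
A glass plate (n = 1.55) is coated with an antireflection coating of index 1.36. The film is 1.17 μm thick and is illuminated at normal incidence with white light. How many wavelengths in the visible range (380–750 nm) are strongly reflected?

Top surface (1.0 → 1.36): reflection off a higher-index medium gives a half-wave phase shift.
At the lower boundary (n = 1.36 to n = 1.55) the reflected ray undergoes a half-wave phase shift.
Zero or two π shifts → no net half-wave offset.
With no net inversion, constructive interference in reflection requires 2 n t = m λ.
λ = 2 n t / m = 3182 / m nm.
m=4: 796 nm (IR); m=5: 636 nm (visible); m=6: 530 nm (visible); m=7: 455 nm (visible); m=8: 398 nm (visible); m=9: 354 nm (UV).

4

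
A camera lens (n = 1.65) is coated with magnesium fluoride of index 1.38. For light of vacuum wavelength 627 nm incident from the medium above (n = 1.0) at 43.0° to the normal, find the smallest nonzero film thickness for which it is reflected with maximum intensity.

At the upper boundary (n = 1.0 to n = 1.38) the reflected ray undergoes a half-wave phase shift.
Bottom surface (1.38 → 1.65): reflection off a higher-index medium gives a half-wave phase shift.
The two reflections carry the same phase change, so no net offset.
So the condition for constructive reflection is 2 n t cos θ_r = m λ.
Snell's law: 1.0 sin 43.0° = 1.38 sin θ_r → sin θ_r = 0.494, cos θ_r = 0.869.
Minimum nonzero at m = 1: t = λ / (2 n cos θ_r) = 627 / (2 × 1.38 × 0.869) = 261 nm.

261 nm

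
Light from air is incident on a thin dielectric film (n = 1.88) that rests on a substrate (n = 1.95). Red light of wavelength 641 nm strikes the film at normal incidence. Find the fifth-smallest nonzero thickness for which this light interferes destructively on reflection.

Top surface (1.0 → 1.88): reflection off a higher-index medium gives a half-wave phase shift.
At the lower boundary (n = 1.88 to n = 1.95) the reflected ray undergoes a half-wave phase shift.
The two reflections carry the same phase change, so no net offset.
For minimum reflection here: 2 n t = (m + ½) λ.
The fifth-smallest nonzero thickness corresponds to m = 4: t = (m + ½) λ / (2 n) = 4.50 × 641 / (2 × 1.88) = 767 nm.

767 nm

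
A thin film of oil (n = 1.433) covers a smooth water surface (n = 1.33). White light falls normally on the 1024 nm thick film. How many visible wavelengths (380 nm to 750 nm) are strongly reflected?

Ray reflecting at the top interface goes from n = 1.0 toward n = 1.433: a half-wave phase shift.
At the lower boundary (n = 1.433 to n = 1.33) the reflected ray undergoes no phase shift.
Exactly one π shift → a net half-wave offset.
So the condition for constructive reflection is 2 n t = (m + ½) λ.
λ = 2 n t / (m + ½) = 2935 / (m + ½) nm.
m=3: 839 nm (IR); m=4: 652 nm (visible); m=5: 534 nm (visible); m=6: 452 nm (visible); m=7: 391 nm (visible); m=8: 345 nm (UV).

4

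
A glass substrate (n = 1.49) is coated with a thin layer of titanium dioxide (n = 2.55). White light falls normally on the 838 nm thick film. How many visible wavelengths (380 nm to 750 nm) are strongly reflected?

At the upper boundary (n = 1.0 to n = 2.55) the reflected ray undergoes a half-wave phase shift.
Bottom surface (2.55 → 1.49): reflection off a lower-index medium gives no phase shift.
The two reflections differ by half a wavelength.
With one net inversion, constructive interference in reflection requires 2 n t = (m + ½) λ.
λ = 2 n t / (m + ½) = 4274 / (m + ½) nm.
m=5: 777 nm (IR); m=6: 658 nm (visible); m=7: 570 nm (visible); m=8: 503 nm (visible); m=9: 450 nm (visible); m=10: 407 nm (visible); m=11: 372 nm (UV).

5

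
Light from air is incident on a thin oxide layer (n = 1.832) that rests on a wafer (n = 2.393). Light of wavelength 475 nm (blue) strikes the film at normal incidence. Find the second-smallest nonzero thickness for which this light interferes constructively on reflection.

259 nm

Ray reflecting at the top interface goes from n = 1.0 toward n = 1.832: a half-wave phase shift.
At the lower boundary (n = 1.832 to n = 2.393) the reflected ray undergoes a half-wave phase shift.
The two reflections carry the same phase change, so no net offset.
So the condition for constructive reflection is 2 n t = m λ.
The second-smallest nonzero thickness corresponds to m = 2: t = m λ / (2 n) = 2.00 × 475 / (2 × 1.832) = 259 nm.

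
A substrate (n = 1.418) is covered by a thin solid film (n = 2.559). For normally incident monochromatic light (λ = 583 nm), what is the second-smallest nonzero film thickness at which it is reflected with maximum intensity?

Top surface (1.0 → 2.559): reflection off a higher-index medium gives a half-wave phase shift.
Ray reflecting at the bottom interface goes from n = 2.559 toward n = 1.418: no phase shift.
Exactly one π shift → a net half-wave offset.
With one net inversion, constructive interference in reflection requires 2 n t = (m + ½) λ.
The second-smallest nonzero thickness corresponds to m = 1: t = (m + ½) λ / (2 n) = 1.50 × 583 / (2 × 2.559) = 171 nm.

171 nm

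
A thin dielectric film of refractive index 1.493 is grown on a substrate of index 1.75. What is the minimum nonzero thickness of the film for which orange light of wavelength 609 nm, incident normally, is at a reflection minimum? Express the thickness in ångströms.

Ray reflecting at the top interface goes from n = 1.0 toward n = 1.493: a half-wave phase shift.
Bottom surface (1.493 → 1.75): reflection off a higher-index medium gives a half-wave phase shift.
Zero or two π shifts → no net half-wave offset.
So the condition for destructive reflection is 2 n t = (m + ½) λ.
Minimum at m = 0: t = λ / (4 n) = 609 / (4 × 1.493) = 102 nm.

1020 Å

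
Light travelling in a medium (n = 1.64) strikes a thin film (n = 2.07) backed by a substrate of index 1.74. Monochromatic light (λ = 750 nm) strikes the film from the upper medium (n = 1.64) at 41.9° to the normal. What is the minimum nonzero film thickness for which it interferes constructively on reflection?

Top surface (1.64 → 2.07): reflection off a higher-index medium gives a half-wave phase shift.
At the lower boundary (n = 2.07 to n = 1.74) the reflected ray undergoes no phase shift.
The two reflections differ by half a wavelength.
So the condition for constructive reflection is 2 n t cos θ_r = (m + ½) λ.
Snell's law: 1.64 sin 41.9° = 2.07 sin θ_r → sin θ_r = 0.529, cos θ_r = 0.849.
Minimum at m = 0: t = λ / (4 n cos θ_r) = 750 / (4 × 2.07 × 0.849) = 107 nm.

107 nm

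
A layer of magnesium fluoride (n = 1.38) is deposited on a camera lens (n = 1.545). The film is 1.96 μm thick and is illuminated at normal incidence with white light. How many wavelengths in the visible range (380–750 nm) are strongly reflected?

7

Top surface (1.0 → 1.38): reflection off a higher-index medium gives a half-wave phase shift.
Ray reflecting at the bottom interface goes from n = 1.38 toward n = 1.545: a half-wave phase shift.
Net: no relative phase inversion (both shifts match).
For maximum reflection here: 2 n t = m λ.
λ = 2 n t / m = 5410 / m nm.
m=7: 773 nm (IR); m=8: 676 nm (visible); m=9: 601 nm (visible); m=10: 541 nm (visible); m=11: 492 nm (visible); m=12: 451 nm (visible); m=13: 416 nm (visible); m=14: 386 nm (visible); m=15: 361 nm (UV).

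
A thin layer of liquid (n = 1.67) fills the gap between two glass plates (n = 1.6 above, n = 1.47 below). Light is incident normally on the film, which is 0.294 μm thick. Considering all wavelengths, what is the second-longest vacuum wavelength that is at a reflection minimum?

Top surface (1.6 → 1.67): reflection off a higher-index medium gives a half-wave phase shift.
Ray reflecting at the bottom interface goes from n = 1.67 toward n = 1.47: no phase shift.
Exactly one π shift → a net half-wave offset.
So the condition for destructive reflection is 2 n t = m λ.
λ = 2 n t / m. The second-longest wavelength is m = 2: λ = 2 × 1.67 × 294 / 2.00 = 491 nm.

491 nm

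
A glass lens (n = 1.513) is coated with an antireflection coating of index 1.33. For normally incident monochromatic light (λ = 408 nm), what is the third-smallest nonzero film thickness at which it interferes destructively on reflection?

At the upper boundary (n = 1.0 to n = 1.33) the reflected ray undergoes a half-wave phase shift.
Bottom surface (1.33 → 1.513): reflection off a higher-index medium gives a half-wave phase shift.
The two reflections carry the same phase change, so no net offset.
So the condition for destructive reflection is 2 n t = (m + ½) λ.
The third-smallest nonzero thickness corresponds to m = 2: t = (m + ½) λ / (2 n) = 2.50 × 408 / (2 × 1.33) = 383 nm.

383 nm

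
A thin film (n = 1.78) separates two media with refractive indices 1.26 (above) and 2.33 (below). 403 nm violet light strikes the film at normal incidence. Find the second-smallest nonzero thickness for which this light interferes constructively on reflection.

226 nm

Ray reflecting at the top interface goes from n = 1.26 toward n = 1.78: a half-wave phase shift.
At the lower boundary (n = 1.78 to n = 2.33) the reflected ray undergoes a half-wave phase shift.
Net: no relative phase inversion (both shifts match).
So the condition for constructive reflection is 2 n t = m λ.
The second-smallest nonzero thickness corresponds to m = 2: t = m λ / (2 n) = 2.00 × 403 / (2 × 1.78) = 226 nm.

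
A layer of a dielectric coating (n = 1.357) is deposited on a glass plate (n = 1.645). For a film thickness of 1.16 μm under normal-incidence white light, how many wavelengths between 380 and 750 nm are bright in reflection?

4

Ray reflecting at the top interface goes from n = 1.0 toward n = 1.357: a half-wave phase shift.
Ray reflecting at the bottom interface goes from n = 1.357 toward n = 1.645: a half-wave phase shift.
Zero or two π shifts → no net half-wave offset.
For maximum reflection here: 2 n t = m λ.
λ = 2 n t / m = 3148 / m nm.
m=4: 787 nm (IR); m=5: 630 nm (visible); m=6: 525 nm (visible); m=7: 450 nm (visible); m=8: 394 nm (visible); m=9: 350 nm (UV).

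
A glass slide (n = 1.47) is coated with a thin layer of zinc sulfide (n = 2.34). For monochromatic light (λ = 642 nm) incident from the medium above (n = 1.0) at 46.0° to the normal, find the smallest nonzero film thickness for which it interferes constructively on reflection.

72.1 nm

Ray reflecting at the top interface goes from n = 1.0 toward n = 2.34: a half-wave phase shift.
At the lower boundary (n = 2.34 to n = 1.47) the reflected ray undergoes no phase shift.
The two reflections differ by half a wavelength.
For maximum reflection here: 2 n t cos θ_r = (m + ½) λ.
Snell's law: 1.0 sin 46.0° = 2.34 sin θ_r → sin θ_r = 0.307, cos θ_r = 0.952.
Minimum at m = 0: t = λ / (4 n cos θ_r) = 642 / (4 × 2.34 × 0.952) = 72.1 nm.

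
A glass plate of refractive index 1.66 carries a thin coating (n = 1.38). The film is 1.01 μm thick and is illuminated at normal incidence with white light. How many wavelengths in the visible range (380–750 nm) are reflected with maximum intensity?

4

Ray reflecting at the top interface goes from n = 1.0 toward n = 1.38: a half-wave phase shift.
Bottom surface (1.38 → 1.66): reflection off a higher-index medium gives a half-wave phase shift.
Zero or two π shifts → no net half-wave offset.
With no net inversion, constructive interference in reflection requires 2 n t = m λ.
λ = 2 n t / m = 2788 / m nm.
m=3: 929 nm (IR); m=4: 697 nm (visible); m=5: 558 nm (visible); m=6: 465 nm (visible); m=7: 398 nm (visible); m=8: 348 nm (UV).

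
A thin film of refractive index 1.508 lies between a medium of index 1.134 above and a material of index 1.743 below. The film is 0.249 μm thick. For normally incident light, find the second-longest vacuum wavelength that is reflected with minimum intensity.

Top surface (1.134 → 1.508): reflection off a higher-index medium gives a half-wave phase shift.
Ray reflecting at the bottom interface goes from n = 1.508 toward n = 1.743: a half-wave phase shift.
The two reflections carry the same phase change, so no net offset.
For dark reflection here: 2 n t = (m + ½) λ.
λ = 2 n t / (m + ½). The second-longest wavelength is m = 1: λ = 2 × 1.508 × 249 / 1.50 = 501 nm.

501 nm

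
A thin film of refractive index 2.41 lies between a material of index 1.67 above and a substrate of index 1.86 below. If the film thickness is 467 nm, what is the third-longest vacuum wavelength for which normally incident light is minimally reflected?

At the upper boundary (n = 1.67 to n = 2.41) the reflected ray undergoes a half-wave phase shift.
Ray reflecting at the bottom interface goes from n = 2.41 toward n = 1.86: no phase shift.
The two reflections differ by half a wavelength.
For minimum reflection here: 2 n t = m λ.
λ = 2 n t / m. The third-longest wavelength is m = 3: λ = 2 × 2.41 × 467 / 3.00 = 750 nm.

750 nm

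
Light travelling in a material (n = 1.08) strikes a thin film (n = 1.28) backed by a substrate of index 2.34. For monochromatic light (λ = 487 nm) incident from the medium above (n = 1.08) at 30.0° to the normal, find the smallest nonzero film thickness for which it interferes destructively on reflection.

At the upper boundary (n = 1.08 to n = 1.28) the reflected ray undergoes a half-wave phase shift.
Ray reflecting at the bottom interface goes from n = 1.28 toward n = 2.34: a half-wave phase shift.
Zero or two π shifts → no net half-wave offset.
With no net inversion, destructive interference in reflection requires 2 n t cos θ_r = (m + ½) λ.
Snell's law: 1.08 sin 30.0° = 1.28 sin θ_r → sin θ_r = 0.422, cos θ_r = 0.907.
Minimum at m = 0: t = λ / (4 n cos θ_r) = 487 / (4 × 1.28 × 0.907) = 105 nm.

105 nm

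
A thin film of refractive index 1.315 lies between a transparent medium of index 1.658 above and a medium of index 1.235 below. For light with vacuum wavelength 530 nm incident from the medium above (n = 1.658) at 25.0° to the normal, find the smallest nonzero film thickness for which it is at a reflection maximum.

Ray reflecting at the top interface goes from n = 1.658 toward n = 1.315: no phase shift.
Bottom surface (1.315 → 1.235): reflection off a lower-index medium gives no phase shift.
Zero or two π shifts → no net half-wave offset.
For maximum reflection here: 2 n t cos θ_r = m λ.
Snell's law: 1.658 sin 25.0° = 1.315 sin θ_r → sin θ_r = 0.533, cos θ_r = 0.846.
Minimum nonzero at m = 1: t = λ / (2 n cos θ_r) = 530 / (2 × 1.315 × 0.846) = 238 nm.

238 nm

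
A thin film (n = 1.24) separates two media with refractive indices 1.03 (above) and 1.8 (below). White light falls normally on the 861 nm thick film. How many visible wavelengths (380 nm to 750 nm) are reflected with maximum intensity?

Top surface (1.03 → 1.24): reflection off a higher-index medium gives a half-wave phase shift.
Ray reflecting at the bottom interface goes from n = 1.24 toward n = 1.8: a half-wave phase shift.
Zero or two π shifts → no net half-wave offset.
So the condition for constructive reflection is 2 n t = m λ.
λ = 2 n t / m = 2135 / m nm.
m=2: 1068 nm (IR); m=3: 712 nm (visible); m=4: 534 nm (visible); m=5: 427 nm (visible); m=6: 356 nm (UV).

3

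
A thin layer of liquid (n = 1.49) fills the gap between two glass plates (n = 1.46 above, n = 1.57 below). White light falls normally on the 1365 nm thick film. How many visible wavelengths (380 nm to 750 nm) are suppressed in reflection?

At the upper boundary (n = 1.46 to n = 1.49) the reflected ray undergoes a half-wave phase shift.
Bottom surface (1.49 → 1.57): reflection off a higher-index medium gives a half-wave phase shift.
The two reflections carry the same phase change, so no net offset.
So the condition for destructive reflection is 2 n t = (m + ½) λ.
λ = 2 n t / (m + ½) = 4068 / (m + ½) nm.
m=4: 904 nm (IR); m=5: 740 nm (visible); m=6: 626 nm (visible); m=7: 542 nm (visible); m=8: 479 nm (visible); m=9: 428 nm (visible); m=10: 387 nm (visible); m=11: 354 nm (UV).

6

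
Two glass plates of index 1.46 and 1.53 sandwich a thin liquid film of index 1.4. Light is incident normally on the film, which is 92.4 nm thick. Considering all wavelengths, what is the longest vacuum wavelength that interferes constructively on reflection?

517 nm

Ray reflecting at the top interface goes from n = 1.46 toward n = 1.4: no phase shift.
Ray reflecting at the bottom interface goes from n = 1.4 toward n = 1.53: a half-wave phase shift.
Net: one phase inversion between the two reflected rays.
For maximum reflection here: 2 n t = (m + ½) λ.
λ = 2 n t / (m + ½). The longest wavelength is m = 0: λ = 2 × 1.4 × 92.4 / 0.500 = 517 nm.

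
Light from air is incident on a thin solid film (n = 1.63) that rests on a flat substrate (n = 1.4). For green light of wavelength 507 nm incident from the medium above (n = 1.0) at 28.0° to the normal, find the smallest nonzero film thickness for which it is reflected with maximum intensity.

Ray reflecting at the top interface goes from n = 1.0 toward n = 1.63: a half-wave phase shift.
Bottom surface (1.63 → 1.4): reflection off a lower-index medium gives no phase shift.
Exactly one π shift → a net half-wave offset.
For bright reflection here: 2 n t cos θ_r = (m + ½) λ.
Snell's law: 1.0 sin 28.0° = 1.63 sin θ_r → sin θ_r = 0.288, cos θ_r = 0.958.
Minimum at m = 0: t = λ / (4 n cos θ_r) = 507 / (4 × 1.63 × 0.958) = 81.2 nm.

81.2 nm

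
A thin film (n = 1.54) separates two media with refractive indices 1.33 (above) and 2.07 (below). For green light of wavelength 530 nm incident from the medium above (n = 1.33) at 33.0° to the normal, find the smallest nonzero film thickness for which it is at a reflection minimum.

Ray reflecting at the top interface goes from n = 1.33 toward n = 1.54: a half-wave phase shift.
At the lower boundary (n = 1.54 to n = 2.07) the reflected ray undergoes a half-wave phase shift.
The two reflections carry the same phase change, so no net offset.
For dark reflection here: 2 n t cos θ_r = (m + ½) λ.
Snell's law: 1.33 sin 33.0° = 1.54 sin θ_r → sin θ_r = 0.470, cos θ_r = 0.882.
Minimum at m = 0: t = λ / (4 n cos θ_r) = 530 / (4 × 1.54 × 0.882) = 97.5 nm.

97.5 nm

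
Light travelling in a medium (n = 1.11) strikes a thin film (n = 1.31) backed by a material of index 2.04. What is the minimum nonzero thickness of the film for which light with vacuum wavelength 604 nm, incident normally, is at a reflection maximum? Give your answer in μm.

0.231 μm

Ray reflecting at the top interface goes from n = 1.11 toward n = 1.31: a half-wave phase shift.
Bottom surface (1.31 → 2.04): reflection off a higher-index medium gives a half-wave phase shift.
Net: no relative phase inversion (both shifts match).
With no net inversion, constructive interference in reflection requires 2 n t = m λ.
Minimum nonzero at m = 1: t = λ / (2 n) = 604 / (2 × 1.31) = 231 nm.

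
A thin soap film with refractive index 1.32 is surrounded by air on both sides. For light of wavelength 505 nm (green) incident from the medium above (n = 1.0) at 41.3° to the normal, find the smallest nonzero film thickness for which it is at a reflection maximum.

110 nm

At the upper boundary (n = 1.0 to n = 1.32) the reflected ray undergoes a half-wave phase shift.
At the lower boundary (n = 1.32 to n = 1.0) the reflected ray undergoes no phase shift.
The two reflections differ by half a wavelength.
For bright reflection here: 2 n t cos θ_r = (m + ½) λ.
Snell's law: 1.0 sin 41.3° = 1.32 sin θ_r → sin θ_r = 0.500, cos θ_r = 0.866.
Minimum at m = 0: t = λ / (4 n cos θ_r) = 505 / (4 × 1.32 × 0.866) = 110 nm.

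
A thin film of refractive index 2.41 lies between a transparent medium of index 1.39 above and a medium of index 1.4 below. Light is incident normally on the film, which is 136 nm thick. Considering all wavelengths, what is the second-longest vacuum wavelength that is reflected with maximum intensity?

437 nm

Ray reflecting at the top interface goes from n = 1.39 toward n = 2.41: a half-wave phase shift.
At the lower boundary (n = 2.41 to n = 1.4) the reflected ray undergoes no phase shift.
The two reflections differ by half a wavelength.
For bright reflection here: 2 n t = (m + ½) λ.
λ = 2 n t / (m + ½). The second-longest wavelength is m = 1: λ = 2 × 2.41 × 136 / 1.50 = 437 nm.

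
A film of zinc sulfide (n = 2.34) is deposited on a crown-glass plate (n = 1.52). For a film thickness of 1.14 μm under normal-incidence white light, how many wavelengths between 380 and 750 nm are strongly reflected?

7

Top surface (1.0 → 2.34): reflection off a higher-index medium gives a half-wave phase shift.
At the lower boundary (n = 2.34 to n = 1.52) the reflected ray undergoes no phase shift.
Net: one phase inversion between the two reflected rays.
So the condition for constructive reflection is 2 n t = (m + ½) λ.
λ = 2 n t / (m + ½) = 5335 / (m + ½) nm.
m=6: 821 nm (IR); m=7: 711 nm (visible); m=8: 628 nm (visible); m=9: 562 nm (visible); m=10: 508 nm (visible); m=11: 464 nm (visible); m=12: 427 nm (visible); m=13: 395 nm (visible); m=14: 368 nm (UV).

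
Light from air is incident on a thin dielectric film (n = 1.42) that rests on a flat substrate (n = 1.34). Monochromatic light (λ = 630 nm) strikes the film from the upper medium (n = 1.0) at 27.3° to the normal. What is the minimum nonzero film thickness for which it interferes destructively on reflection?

At the upper boundary (n = 1.0 to n = 1.42) the reflected ray undergoes a half-wave phase shift.
Ray reflecting at the bottom interface goes from n = 1.42 toward n = 1.34: no phase shift.
Net: one phase inversion between the two reflected rays.
With one net inversion, destructive interference in reflection requires 2 n t cos θ_r = m λ.
Snell's law: 1.0 sin 27.3° = 1.42 sin θ_r → sin θ_r = 0.323, cos θ_r = 0.946.
Minimum nonzero at m = 1: t = λ / (2 n cos θ_r) = 630 / (2 × 1.42 × 0.946) = 234 nm.

234 nm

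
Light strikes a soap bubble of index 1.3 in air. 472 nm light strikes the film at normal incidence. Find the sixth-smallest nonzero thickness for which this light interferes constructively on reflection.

Ray reflecting at the top interface goes from n = 1.0 toward n = 1.3: a half-wave phase shift.
Bottom surface (1.3 → 1.0): reflection off a lower-index medium gives no phase shift.
Net: one phase inversion between the two reflected rays.
For bright reflection here: 2 n t = (m + ½) λ.
The sixth-smallest nonzero thickness corresponds to m = 5: t = (m + ½) λ / (2 n) = 5.50 × 472 / (2 × 1.3) = 998 nm.

998 nm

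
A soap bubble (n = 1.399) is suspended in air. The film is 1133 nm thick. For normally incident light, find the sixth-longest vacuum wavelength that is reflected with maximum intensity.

Ray reflecting at the top interface goes from n = 1.0 toward n = 1.399: a half-wave phase shift.
Ray reflecting at the bottom interface goes from n = 1.399 toward n = 1.0: no phase shift.
Net: one phase inversion between the two reflected rays.
With one net inversion, constructive interference in reflection requires 2 n t = (m + ½) λ.
λ = 2 n t / (m + ½). The sixth-longest wavelength is m = 5: λ = 2 × 1.399 × 1133 / 5.50 = 576 nm.

576 nm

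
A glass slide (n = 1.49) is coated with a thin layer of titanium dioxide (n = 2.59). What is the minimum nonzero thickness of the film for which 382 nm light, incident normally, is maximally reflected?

Ray reflecting at the top interface goes from n = 1.0 toward n = 2.59: a half-wave phase shift.
At the lower boundary (n = 2.59 to n = 1.49) the reflected ray undergoes no phase shift.
The two reflections differ by half a wavelength.
With one net inversion, constructive interference in reflection requires 2 n t = (m + ½) λ.
Minimum at m = 0: t = λ / (4 n) = 382 / (4 × 2.59) = 36.9 nm.

36.9 nm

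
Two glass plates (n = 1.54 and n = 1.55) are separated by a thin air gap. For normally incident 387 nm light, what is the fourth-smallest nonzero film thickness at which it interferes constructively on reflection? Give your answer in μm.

At the upper boundary (n = 1.54 to n = 1.0) the reflected ray undergoes no phase shift.
Ray reflecting at the bottom interface goes from n = 1.0 toward n = 1.55: a half-wave phase shift.
The two reflections differ by half a wavelength.
So the condition for constructive reflection is 2 n t = (m + ½) λ.
The fourth-smallest nonzero thickness corresponds to m = 3: t = (m + ½) λ / (2 n) = 3.50 × 387 / (2 × 1.0) = 677 nm.

0.677 μm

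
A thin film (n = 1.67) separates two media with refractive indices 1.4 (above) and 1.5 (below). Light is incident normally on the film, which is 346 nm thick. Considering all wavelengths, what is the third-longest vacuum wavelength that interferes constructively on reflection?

462 nm

Ray reflecting at the top interface goes from n = 1.4 toward n = 1.67: a half-wave phase shift.
At the lower boundary (n = 1.67 to n = 1.5) the reflected ray undergoes no phase shift.
Exactly one π shift → a net half-wave offset.
With one net inversion, constructive interference in reflection requires 2 n t = (m + ½) λ.
λ = 2 n t / (m + ½). The third-longest wavelength is m = 2: λ = 2 × 1.67 × 346 / 2.50 = 462 nm.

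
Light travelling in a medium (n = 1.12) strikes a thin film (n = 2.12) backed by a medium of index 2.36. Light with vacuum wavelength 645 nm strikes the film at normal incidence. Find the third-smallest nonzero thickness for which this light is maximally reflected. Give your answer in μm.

Top surface (1.12 → 2.12): reflection off a higher-index medium gives a half-wave phase shift.
Ray reflecting at the bottom interface goes from n = 2.12 toward n = 2.36: a half-wave phase shift.
Net: no relative phase inversion (both shifts match).
So the condition for constructive reflection is 2 n t = m λ.
The third-smallest nonzero thickness corresponds to m = 3: t = m λ / (2 n) = 3.00 × 645 / (2 × 2.12) = 456 nm.

0.456 μm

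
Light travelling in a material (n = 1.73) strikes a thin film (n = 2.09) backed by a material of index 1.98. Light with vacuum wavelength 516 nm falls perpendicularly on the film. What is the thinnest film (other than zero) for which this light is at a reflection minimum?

123 nm

At the upper boundary (n = 1.73 to n = 2.09) the reflected ray undergoes a half-wave phase shift.
Bottom surface (2.09 → 1.98): reflection off a lower-index medium gives no phase shift.
The two reflections differ by half a wavelength.
So the condition for destructive reflection is 2 n t = m λ.
Minimum nonzero at m = 1: t = λ / (2 n) = 516 / (2 × 2.09) = 123 nm.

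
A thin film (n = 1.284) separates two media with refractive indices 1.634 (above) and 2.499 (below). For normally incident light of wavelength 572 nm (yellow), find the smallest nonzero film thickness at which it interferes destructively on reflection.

223 nm

At the upper boundary (n = 1.634 to n = 1.284) the reflected ray undergoes no phase shift.
At the lower boundary (n = 1.284 to n = 2.499) the reflected ray undergoes a half-wave phase shift.
Exactly one π shift → a net half-wave offset.
With one net inversion, destructive interference in reflection requires 2 n t = m λ.
Minimum nonzero at m = 1: t = λ / (2 n) = 572 / (2 × 1.284) = 223 nm.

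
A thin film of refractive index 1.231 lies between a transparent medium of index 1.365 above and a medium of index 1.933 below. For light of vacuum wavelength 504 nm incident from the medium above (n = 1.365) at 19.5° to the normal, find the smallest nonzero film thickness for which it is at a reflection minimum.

220 nm

Top surface (1.365 → 1.231): reflection off a lower-index medium gives no phase shift.
Ray reflecting at the bottom interface goes from n = 1.231 toward n = 1.933: a half-wave phase shift.
Net: one phase inversion between the two reflected rays.
For minimum reflection here: 2 n t cos θ_r = m λ.
Snell's law: 1.365 sin 19.5° = 1.231 sin θ_r → sin θ_r = 0.370, cos θ_r = 0.929.
Minimum nonzero at m = 1: t = λ / (2 n cos θ_r) = 504 / (2 × 1.231 × 0.929) = 220 nm.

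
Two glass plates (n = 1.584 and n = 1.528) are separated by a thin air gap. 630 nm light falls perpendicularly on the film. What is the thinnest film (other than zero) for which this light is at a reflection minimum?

Ray reflecting at the top interface goes from n = 1.584 toward n = 1.0: no phase shift.
At the lower boundary (n = 1.0 to n = 1.528) the reflected ray undergoes a half-wave phase shift.
Net: one phase inversion between the two reflected rays.
With one net inversion, destructive interference in reflection requires 2 n t = m λ.
Minimum nonzero at m = 1: t = λ / (2 n) = 630 / (2 × 1.0) = 315 nm.

315 nm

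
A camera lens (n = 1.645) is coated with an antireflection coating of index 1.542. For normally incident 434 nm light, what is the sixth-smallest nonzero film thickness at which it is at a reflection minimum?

774 nm

At the upper boundary (n = 1.0 to n = 1.542) the reflected ray undergoes a half-wave phase shift.
At the lower boundary (n = 1.542 to n = 1.645) the reflected ray undergoes a half-wave phase shift.
The two reflections carry the same phase change, so no net offset.
So the condition for destructive reflection is 2 n t = (m + ½) λ.
The sixth-smallest nonzero thickness corresponds to m = 5: t = (m + ½) λ / (2 n) = 5.50 × 434 / (2 × 1.542) = 774 nm.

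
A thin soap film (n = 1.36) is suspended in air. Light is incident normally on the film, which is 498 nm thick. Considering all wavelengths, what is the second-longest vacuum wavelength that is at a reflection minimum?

Ray reflecting at the top interface goes from n = 1.0 toward n = 1.36: a half-wave phase shift.
At the lower boundary (n = 1.36 to n = 1.0) the reflected ray undergoes no phase shift.
Net: one phase inversion between the two reflected rays.
For minimum reflection here: 2 n t = m λ.
λ = 2 n t / m. The second-longest wavelength is m = 2: λ = 2 × 1.36 × 498 / 2.00 = 677 nm.

677 nm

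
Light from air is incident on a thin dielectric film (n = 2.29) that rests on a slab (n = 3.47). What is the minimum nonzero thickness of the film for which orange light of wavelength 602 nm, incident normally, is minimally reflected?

At the upper boundary (n = 1.0 to n = 2.29) the reflected ray undergoes a half-wave phase shift.
Bottom surface (2.29 → 3.47): reflection off a higher-index medium gives a half-wave phase shift.
Zero or two π shifts → no net half-wave offset.
So the condition for destructive reflection is 2 n t = (m + ½) λ.
Minimum at m = 0: t = λ / (4 n) = 602 / (4 × 2.29) = 65.7 nm.

65.7 nm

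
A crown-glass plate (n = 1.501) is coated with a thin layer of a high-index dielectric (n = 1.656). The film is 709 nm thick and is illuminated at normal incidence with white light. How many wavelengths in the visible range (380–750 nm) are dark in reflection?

At the upper boundary (n = 1.0 to n = 1.656) the reflected ray undergoes a half-wave phase shift.
At the lower boundary (n = 1.656 to n = 1.501) the reflected ray undergoes no phase shift.
The two reflections differ by half a wavelength.
For weak reflection here: 2 n t = m λ.
λ = 2 n t / m = 2348 / m nm.
m=3: 783 nm (IR); m=4: 587 nm (visible); m=5: 470 nm (visible); m=6: 391 nm (visible); m=7: 335 nm (UV).

3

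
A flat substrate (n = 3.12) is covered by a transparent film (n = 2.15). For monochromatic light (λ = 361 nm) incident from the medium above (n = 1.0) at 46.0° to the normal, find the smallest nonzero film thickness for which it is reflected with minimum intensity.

Ray reflecting at the top interface goes from n = 1.0 toward n = 2.15: a half-wave phase shift.
Bottom surface (2.15 → 3.12): reflection off a higher-index medium gives a half-wave phase shift.
Zero or two π shifts → no net half-wave offset.
So the condition for destructive reflection is 2 n t cos θ_r = (m + ½) λ.
Snell's law: 1.0 sin 46.0° = 2.15 sin θ_r → sin θ_r = 0.335, cos θ_r = 0.942.
Minimum at m = 0: t = λ / (4 n cos θ_r) = 361 / (4 × 2.15 × 0.942) = 44.5 nm.

44.5 nm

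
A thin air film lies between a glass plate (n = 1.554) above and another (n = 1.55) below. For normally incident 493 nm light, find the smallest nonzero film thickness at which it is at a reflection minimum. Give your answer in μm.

Top surface (1.554 → 1.0): reflection off a lower-index medium gives no phase shift.
At the lower boundary (n = 1.0 to n = 1.55) the reflected ray undergoes a half-wave phase shift.
Exactly one π shift → a net half-wave offset.
With one net inversion, destructive interference in reflection requires 2 n t = m λ.
Minimum nonzero at m = 1: t = λ / (2 n) = 493 / (2 × 1.0) = 247 nm.

0.247 μm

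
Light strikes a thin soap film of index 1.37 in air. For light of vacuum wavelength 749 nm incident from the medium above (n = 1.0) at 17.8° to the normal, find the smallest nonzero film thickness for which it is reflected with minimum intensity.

280 nm

At the upper boundary (n = 1.0 to n = 1.37) the reflected ray undergoes a half-wave phase shift.
Ray reflecting at the bottom interface goes from n = 1.37 toward n = 1.0: no phase shift.
The two reflections differ by half a wavelength.
For minimum reflection here: 2 n t cos θ_r = m λ.
Snell's law: 1.0 sin 17.8° = 1.37 sin θ_r → sin θ_r = 0.223, cos θ_r = 0.975.
Minimum nonzero at m = 1: t = λ / (2 n cos θ_r) = 749 / (2 × 1.37 × 0.975) = 280 nm.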